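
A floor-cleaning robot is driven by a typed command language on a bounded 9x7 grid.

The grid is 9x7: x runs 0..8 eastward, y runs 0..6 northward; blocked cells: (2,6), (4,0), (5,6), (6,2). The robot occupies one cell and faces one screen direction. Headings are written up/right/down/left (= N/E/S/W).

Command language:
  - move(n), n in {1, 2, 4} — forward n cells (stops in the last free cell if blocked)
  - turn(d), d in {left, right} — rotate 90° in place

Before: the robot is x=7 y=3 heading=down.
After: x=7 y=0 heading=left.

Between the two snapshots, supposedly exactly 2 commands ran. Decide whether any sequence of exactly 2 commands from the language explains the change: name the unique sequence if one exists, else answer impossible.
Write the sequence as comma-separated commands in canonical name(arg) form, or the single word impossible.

key: position moved to (7,0) AND the heading swung to W — translation plus rotation needed
from: x=7 y=3 heading=down
1. move(4) → x=7 y=0 heading=down
2. turn(right) → x=7 y=0 heading=left
no rival 2-sequence matches.

move(4), turn(right)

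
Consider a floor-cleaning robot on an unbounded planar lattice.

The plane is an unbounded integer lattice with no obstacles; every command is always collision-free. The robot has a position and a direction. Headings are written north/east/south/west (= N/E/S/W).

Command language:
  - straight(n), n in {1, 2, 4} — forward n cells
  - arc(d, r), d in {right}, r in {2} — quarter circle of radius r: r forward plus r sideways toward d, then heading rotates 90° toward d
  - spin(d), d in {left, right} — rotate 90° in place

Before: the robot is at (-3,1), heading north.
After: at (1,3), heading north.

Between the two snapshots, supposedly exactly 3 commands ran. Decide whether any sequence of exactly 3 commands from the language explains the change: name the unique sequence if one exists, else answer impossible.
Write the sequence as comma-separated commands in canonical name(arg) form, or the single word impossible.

key: order matters: swapping arc(right, 2) and spin(left) lands elsewhere
initial: at (-3,1), heading north
step 1 (arc(right, 2)): at (-1,3), heading east
step 2 (straight(2)): at (1,3), heading east
step 3 (spin(left)): at (1,3), heading north
all 216 alternatives checked — unique.

arc(right, 2), straight(2), spin(left)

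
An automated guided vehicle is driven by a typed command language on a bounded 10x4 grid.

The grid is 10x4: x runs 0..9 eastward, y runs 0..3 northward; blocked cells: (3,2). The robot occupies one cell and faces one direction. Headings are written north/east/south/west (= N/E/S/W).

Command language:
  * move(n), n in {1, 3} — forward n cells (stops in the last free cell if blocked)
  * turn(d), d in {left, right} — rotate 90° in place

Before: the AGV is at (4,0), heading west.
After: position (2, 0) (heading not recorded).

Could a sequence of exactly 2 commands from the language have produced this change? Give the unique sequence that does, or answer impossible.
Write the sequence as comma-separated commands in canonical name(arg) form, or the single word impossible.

from: at (4,0), heading west
[1] after move(1): at (3,0), heading west
[2] after move(1): at (2,0), heading west
all 16 alternatives checked — unique.

move(1), move(1)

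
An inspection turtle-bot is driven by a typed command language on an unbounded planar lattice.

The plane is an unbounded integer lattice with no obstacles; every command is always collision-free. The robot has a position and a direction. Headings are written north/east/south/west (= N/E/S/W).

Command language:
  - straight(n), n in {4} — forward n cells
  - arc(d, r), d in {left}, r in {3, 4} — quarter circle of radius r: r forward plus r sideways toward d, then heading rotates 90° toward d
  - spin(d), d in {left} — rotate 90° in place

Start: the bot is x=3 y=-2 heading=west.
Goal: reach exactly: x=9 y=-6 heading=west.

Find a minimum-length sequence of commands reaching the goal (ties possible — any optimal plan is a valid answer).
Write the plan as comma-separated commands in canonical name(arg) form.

start: x=3 y=-2 heading=west
step 1 (spin(left)): x=3 y=-2 heading=south
step 2 (straight(4)): x=3 y=-6 heading=south
step 3 (arc(left, 3)): x=6 y=-9 heading=east
step 4 (arc(left, 3)): x=9 y=-6 heading=north
step 5 (spin(left)): x=9 y=-6 heading=west
minimal: 5 command(s), checked below 5.

spin(left), straight(4), arc(left, 3), arc(left, 3), spin(left)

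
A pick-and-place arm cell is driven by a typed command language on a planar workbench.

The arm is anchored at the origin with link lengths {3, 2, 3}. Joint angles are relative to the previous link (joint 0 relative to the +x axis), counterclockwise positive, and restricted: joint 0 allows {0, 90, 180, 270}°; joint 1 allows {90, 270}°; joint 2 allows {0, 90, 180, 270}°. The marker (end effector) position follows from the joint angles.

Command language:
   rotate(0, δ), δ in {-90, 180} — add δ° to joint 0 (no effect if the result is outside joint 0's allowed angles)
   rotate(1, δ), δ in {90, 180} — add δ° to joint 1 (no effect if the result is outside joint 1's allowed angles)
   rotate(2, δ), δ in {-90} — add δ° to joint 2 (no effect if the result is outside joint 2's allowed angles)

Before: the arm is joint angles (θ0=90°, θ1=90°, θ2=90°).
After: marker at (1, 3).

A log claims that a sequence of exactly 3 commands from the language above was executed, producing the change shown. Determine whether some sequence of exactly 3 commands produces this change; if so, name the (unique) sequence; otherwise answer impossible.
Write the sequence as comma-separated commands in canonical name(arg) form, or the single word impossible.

rotate(2, -90), rotate(2, -90), rotate(2, -90)

t0: joint angles (θ0=90°, θ1=90°, θ2=90°)
step 1 (rotate(2, -90)): joint angles (θ0=90°, θ1=90°, θ2=0°)
step 2 (rotate(2, -90)): joint angles (θ0=90°, θ1=90°, θ2=270°)
step 3 (rotate(2, -90)): joint angles (θ0=90°, θ1=90°, θ2=180°)
all 125 alternatives checked — unique.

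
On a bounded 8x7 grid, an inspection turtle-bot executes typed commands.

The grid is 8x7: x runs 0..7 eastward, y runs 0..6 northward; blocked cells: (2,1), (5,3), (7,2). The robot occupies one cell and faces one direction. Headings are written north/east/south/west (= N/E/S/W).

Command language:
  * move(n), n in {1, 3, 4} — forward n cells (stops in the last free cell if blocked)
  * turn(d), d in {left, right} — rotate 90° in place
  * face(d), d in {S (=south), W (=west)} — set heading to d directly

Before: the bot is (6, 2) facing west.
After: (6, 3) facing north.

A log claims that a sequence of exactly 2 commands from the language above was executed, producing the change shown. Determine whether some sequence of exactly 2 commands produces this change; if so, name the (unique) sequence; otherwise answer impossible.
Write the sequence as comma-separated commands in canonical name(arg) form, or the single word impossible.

turn(right), move(1)

key: order matters: swapping turn(right) and move(1) lands elsewhere
initial: (6, 2) facing west
[1] after turn(right): (6, 2) facing north
[2] after move(1): (6, 3) facing north
no other 2-command option fits: unique.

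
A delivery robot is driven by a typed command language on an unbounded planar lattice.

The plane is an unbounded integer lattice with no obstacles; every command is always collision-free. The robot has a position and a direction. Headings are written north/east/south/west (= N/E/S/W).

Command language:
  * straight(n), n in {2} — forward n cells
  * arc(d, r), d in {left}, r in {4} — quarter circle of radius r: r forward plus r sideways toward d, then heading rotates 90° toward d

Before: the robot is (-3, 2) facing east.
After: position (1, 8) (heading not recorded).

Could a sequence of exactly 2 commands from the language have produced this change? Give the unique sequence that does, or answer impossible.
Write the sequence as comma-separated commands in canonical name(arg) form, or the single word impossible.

key: running straight(2) before arc(left, 4) would end elsewhere — order is forced
start: (-3, 2) facing east
t=1 arc(left, 4) ⇒ (1, 6) facing north
t=2 straight(2) ⇒ (1, 8) facing north
uniquely the one of 4 2-step routes that fits.

arc(left, 4), straight(2)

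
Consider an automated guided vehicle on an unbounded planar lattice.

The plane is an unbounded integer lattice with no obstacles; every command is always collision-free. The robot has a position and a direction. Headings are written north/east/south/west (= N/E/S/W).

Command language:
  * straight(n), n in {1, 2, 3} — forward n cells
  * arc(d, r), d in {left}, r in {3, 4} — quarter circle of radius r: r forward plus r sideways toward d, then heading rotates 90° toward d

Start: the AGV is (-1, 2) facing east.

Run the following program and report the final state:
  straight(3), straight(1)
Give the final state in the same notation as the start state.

begin: (-1, 2) facing east
step 1 (straight(3)): (2, 2) facing east
step 2 (straight(1)): (3, 2) facing east

(3, 2) facing east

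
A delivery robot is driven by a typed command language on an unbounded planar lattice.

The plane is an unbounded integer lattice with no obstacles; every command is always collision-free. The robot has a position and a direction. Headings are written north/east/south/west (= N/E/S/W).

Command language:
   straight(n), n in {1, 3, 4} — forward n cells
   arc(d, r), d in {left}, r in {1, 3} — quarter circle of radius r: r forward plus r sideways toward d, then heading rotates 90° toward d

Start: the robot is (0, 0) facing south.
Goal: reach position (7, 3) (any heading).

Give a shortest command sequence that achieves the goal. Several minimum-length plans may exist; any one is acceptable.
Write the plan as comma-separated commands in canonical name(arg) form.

arc(left, 1), straight(4), arc(left, 3), arc(left, 1)

begin: (0, 0) facing south
1. arc(left, 1) → (1, -1) facing east
2. straight(4) → (5, -1) facing east
3. arc(left, 3) → (8, 2) facing north
4. arc(left, 1) → (7, 3) facing west
minimal: 4 command(s), checked below 4.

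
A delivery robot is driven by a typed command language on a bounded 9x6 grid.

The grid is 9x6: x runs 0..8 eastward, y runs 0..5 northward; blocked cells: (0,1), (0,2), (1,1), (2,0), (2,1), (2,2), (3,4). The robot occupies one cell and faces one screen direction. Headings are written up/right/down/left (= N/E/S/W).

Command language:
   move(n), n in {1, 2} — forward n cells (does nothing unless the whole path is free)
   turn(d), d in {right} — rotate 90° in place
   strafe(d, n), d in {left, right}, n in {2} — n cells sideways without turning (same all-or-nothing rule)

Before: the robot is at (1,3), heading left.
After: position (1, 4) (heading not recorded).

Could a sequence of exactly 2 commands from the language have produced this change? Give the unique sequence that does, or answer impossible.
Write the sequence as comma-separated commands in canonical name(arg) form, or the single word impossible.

key: order matters: swapping turn(right) and move(1) lands elsewhere
from: at (1,3), heading left
t=1 turn(right) ⇒ at (1,3), heading up
t=2 move(1) ⇒ at (1,4), heading up
no other 2-command option fits: unique.

turn(right), move(1)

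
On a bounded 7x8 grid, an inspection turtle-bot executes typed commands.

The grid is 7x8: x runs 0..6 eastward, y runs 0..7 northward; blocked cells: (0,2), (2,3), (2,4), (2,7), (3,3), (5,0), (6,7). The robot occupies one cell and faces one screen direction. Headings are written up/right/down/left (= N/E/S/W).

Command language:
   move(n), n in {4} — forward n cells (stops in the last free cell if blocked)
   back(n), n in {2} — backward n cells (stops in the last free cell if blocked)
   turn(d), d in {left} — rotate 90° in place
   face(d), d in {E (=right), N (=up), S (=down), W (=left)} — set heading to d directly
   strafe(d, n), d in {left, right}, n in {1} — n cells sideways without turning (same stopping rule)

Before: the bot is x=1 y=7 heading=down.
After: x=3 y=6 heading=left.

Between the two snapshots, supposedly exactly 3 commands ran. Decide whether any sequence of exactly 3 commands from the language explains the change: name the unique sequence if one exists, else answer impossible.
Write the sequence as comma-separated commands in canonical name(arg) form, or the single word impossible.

key: position moved to (3,6) AND the heading swung to W — translation plus rotation needed
begin: x=1 y=7 heading=down
t=1 face(W) ⇒ x=1 y=7 heading=left
t=2 strafe(left, 1) ⇒ x=1 y=6 heading=left
t=3 back(2) ⇒ x=3 y=6 heading=left
all 729 alternatives checked — unique.

face(W), strafe(left, 1), back(2)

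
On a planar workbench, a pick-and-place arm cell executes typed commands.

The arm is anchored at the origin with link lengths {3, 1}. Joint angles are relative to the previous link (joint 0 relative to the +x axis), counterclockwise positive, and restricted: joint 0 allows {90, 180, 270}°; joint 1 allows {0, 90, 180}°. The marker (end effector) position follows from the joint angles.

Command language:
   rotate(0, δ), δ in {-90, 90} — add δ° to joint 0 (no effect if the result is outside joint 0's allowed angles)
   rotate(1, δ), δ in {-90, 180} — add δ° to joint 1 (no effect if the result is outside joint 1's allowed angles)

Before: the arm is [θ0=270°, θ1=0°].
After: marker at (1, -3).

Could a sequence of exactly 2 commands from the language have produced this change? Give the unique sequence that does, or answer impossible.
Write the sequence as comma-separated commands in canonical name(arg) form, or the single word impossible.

rotate(1, 180), rotate(1, -90)

key: order matters: swapping rotate(1, 180) and rotate(1, -90) lands elsewhere
from: [θ0=270°, θ1=0°]
[1] after rotate(1, 180): [θ0=270°, θ1=180°]
[2] after rotate(1, -90): [θ0=270°, θ1=90°]
uniquely the one of 16 2-step routes that fits.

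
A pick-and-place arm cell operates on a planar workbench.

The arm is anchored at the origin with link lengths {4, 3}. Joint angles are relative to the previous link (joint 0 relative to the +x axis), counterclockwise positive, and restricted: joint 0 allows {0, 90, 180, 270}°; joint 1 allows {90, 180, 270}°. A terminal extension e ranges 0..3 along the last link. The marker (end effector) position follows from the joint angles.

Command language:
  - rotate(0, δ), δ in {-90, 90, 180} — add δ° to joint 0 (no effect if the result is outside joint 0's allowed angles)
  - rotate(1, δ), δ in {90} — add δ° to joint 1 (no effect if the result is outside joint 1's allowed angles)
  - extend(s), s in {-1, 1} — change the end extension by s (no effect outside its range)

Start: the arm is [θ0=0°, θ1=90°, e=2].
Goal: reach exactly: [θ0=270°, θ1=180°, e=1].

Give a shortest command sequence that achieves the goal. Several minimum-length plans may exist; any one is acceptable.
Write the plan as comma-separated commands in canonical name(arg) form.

rotate(1, 90), extend(-1), rotate(0, -90)

begin: [θ0=0°, θ1=90°, e=2]
[1] after rotate(1, 90): [θ0=0°, θ1=180°, e=2]
[2] after extend(-1): [θ0=0°, θ1=180°, e=1]
[3] after rotate(0, -90): [θ0=270°, θ1=180°, e=1]
minimal: 3 command(s), checked below 3.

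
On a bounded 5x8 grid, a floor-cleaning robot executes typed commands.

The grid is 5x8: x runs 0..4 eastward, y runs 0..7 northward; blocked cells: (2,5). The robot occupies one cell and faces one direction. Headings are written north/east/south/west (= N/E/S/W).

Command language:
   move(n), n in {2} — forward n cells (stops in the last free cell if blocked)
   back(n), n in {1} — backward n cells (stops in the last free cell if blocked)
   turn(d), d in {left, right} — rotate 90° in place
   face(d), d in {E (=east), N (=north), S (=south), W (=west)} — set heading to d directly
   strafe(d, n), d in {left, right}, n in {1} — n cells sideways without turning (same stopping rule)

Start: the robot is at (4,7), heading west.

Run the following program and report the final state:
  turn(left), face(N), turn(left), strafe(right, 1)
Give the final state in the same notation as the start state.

at (4,7), heading west

from: at (4,7), heading west
step 1 (turn(left)): at (4,7), heading south
step 2 (face(N)): at (4,7), heading north
step 3 (turn(left)): at (4,7), heading west
step 4 (strafe(right, 1)): at (4,7), heading west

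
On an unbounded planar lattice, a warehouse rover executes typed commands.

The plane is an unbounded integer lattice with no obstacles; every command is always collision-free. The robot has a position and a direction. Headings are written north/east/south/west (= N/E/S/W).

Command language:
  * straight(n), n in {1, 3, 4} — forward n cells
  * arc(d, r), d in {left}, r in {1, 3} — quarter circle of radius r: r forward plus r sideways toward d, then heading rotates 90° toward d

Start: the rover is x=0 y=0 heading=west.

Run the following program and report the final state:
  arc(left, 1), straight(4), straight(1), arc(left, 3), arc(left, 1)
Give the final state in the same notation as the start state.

x=3 y=-8 heading=north

start: x=0 y=0 heading=west
[1] after arc(left, 1): x=-1 y=-1 heading=south
[2] after straight(4): x=-1 y=-5 heading=south
[3] after straight(1): x=-1 y=-6 heading=south
[4] after arc(left, 3): x=2 y=-9 heading=east
[5] after arc(left, 1): x=3 y=-8 heading=north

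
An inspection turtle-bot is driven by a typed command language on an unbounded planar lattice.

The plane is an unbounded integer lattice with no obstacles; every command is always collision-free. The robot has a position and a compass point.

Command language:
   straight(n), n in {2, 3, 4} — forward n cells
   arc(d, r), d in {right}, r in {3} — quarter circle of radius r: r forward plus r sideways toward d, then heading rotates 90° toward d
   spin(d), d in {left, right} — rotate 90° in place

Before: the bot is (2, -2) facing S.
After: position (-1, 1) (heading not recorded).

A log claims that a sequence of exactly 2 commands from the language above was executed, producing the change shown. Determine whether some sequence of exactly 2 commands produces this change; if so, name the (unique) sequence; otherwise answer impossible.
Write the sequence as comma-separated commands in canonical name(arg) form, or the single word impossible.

spin(right), arc(right, 3)

key: order matters: swapping spin(right) and arc(right, 3) lands elsewhere
begin: (2, -2) facing S
t=1 spin(right) ⇒ (2, -2) facing W
t=2 arc(right, 3) ⇒ (-1, 1) facing N
no other 2-command option fits: unique.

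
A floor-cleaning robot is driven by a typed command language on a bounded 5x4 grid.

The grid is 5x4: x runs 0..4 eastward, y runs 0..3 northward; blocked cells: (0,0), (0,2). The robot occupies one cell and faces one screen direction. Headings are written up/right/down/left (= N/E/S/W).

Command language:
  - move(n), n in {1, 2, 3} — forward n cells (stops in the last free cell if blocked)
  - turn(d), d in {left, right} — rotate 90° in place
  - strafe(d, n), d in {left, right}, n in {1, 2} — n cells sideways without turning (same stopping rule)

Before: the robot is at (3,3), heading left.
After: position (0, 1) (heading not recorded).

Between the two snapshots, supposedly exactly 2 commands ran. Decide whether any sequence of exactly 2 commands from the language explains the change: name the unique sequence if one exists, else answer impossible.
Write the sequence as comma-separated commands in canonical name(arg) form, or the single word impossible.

key: running move(3) before strafe(left, 2) would end elsewhere — order is forced
from: at (3,3), heading left
step 1 (strafe(left, 2)): at (3,1), heading left
step 2 (move(3)): at (0,1), heading left
uniquely the one of 81 2-step routes that fits.

strafe(left, 2), move(3)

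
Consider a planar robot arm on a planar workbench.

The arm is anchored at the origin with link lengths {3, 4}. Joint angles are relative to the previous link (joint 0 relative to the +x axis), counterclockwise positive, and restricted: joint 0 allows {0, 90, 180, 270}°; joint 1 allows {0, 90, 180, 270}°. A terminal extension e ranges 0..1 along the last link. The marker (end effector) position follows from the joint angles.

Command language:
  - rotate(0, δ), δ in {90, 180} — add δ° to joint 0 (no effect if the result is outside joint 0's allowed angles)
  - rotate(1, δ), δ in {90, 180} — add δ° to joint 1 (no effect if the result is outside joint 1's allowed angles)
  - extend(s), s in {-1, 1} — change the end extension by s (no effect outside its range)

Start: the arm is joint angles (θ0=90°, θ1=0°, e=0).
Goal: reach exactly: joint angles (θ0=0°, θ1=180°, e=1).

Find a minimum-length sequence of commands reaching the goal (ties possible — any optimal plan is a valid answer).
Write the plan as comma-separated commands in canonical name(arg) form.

rotate(1, 180), rotate(0, 90), rotate(0, 180), extend(1)

initial: joint angles (θ0=90°, θ1=0°, e=0)
[1] after rotate(1, 180): joint angles (θ0=90°, θ1=180°, e=0)
[2] after rotate(0, 90): joint angles (θ0=180°, θ1=180°, e=0)
[3] after rotate(0, 180): joint angles (θ0=0°, θ1=180°, e=0)
[4] after extend(1): joint angles (θ0=0°, θ1=180°, e=1)
nothing shorter than 4 reaches the goal.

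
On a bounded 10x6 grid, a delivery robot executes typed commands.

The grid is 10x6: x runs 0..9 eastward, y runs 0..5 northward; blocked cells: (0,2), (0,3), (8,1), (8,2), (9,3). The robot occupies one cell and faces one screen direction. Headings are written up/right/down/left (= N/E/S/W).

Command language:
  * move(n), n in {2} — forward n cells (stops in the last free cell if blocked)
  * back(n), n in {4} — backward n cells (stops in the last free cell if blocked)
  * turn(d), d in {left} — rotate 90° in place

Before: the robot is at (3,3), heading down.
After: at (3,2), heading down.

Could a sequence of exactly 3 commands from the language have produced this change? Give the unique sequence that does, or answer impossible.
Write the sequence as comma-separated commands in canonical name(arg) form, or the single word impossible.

impossible

no 3-step route produces this change.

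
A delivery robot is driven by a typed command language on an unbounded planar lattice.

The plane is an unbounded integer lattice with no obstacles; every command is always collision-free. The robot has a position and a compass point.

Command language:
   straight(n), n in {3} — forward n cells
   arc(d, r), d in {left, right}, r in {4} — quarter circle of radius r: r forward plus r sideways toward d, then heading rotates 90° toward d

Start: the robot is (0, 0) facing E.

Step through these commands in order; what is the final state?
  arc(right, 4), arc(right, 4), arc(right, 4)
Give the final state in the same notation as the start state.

(-4, -4) facing N

initial: (0, 0) facing E
1. arc(right, 4) → (4, -4) facing S
2. arc(right, 4) → (0, -8) facing W
3. arc(right, 4) → (-4, -4) facing N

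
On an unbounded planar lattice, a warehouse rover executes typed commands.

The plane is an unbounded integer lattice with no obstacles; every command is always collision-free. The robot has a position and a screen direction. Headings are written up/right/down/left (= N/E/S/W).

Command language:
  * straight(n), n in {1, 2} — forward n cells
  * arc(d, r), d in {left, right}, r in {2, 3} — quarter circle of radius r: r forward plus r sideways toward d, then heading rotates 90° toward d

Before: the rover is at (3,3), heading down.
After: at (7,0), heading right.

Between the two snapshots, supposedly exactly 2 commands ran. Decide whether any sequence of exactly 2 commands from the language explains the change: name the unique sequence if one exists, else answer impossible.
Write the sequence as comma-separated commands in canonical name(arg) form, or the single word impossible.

key: cell and facing (now E) both changed — the 2 commands mix motion and turning
initial: at (3,3), heading down
[1] after arc(left, 3): at (6,0), heading right
[2] after straight(1): at (7,0), heading right
all 36 alternatives checked — unique.

arc(left, 3), straight(1)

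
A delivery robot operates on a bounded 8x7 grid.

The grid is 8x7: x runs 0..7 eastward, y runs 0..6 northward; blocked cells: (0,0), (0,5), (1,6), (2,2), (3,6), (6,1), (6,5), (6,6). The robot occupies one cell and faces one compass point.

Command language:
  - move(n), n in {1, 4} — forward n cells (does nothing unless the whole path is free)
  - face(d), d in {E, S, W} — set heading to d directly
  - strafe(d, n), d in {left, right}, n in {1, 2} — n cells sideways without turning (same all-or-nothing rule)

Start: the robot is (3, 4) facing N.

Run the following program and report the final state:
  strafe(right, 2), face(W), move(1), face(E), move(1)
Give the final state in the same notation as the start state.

(5, 4) facing E

initial: (3, 4) facing N
t=1 strafe(right, 2) ⇒ (5, 4) facing N
t=2 face(W) ⇒ (5, 4) facing W
t=3 move(1) ⇒ (4, 4) facing W
t=4 face(E) ⇒ (4, 4) facing E
t=5 move(1) ⇒ (5, 4) facing E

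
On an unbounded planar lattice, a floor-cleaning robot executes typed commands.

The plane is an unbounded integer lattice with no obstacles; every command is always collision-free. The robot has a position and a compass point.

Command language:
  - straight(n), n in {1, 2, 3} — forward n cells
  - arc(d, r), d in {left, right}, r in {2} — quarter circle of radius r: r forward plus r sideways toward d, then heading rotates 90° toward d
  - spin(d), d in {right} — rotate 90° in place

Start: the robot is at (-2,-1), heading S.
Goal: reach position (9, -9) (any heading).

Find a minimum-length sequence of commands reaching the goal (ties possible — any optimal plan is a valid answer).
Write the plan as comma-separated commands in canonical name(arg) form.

arc(left, 2), arc(right, 2), arc(left, 2), straight(3), arc(right, 2)

from: at (-2,-1), heading S
step 1 (arc(left, 2)): at (0,-3), heading E
step 2 (arc(right, 2)): at (2,-5), heading S
step 3 (arc(left, 2)): at (4,-7), heading E
step 4 (straight(3)): at (7,-7), heading E
step 5 (arc(right, 2)): at (9,-9), heading S
no 4-step plan works, so 5 is optimal.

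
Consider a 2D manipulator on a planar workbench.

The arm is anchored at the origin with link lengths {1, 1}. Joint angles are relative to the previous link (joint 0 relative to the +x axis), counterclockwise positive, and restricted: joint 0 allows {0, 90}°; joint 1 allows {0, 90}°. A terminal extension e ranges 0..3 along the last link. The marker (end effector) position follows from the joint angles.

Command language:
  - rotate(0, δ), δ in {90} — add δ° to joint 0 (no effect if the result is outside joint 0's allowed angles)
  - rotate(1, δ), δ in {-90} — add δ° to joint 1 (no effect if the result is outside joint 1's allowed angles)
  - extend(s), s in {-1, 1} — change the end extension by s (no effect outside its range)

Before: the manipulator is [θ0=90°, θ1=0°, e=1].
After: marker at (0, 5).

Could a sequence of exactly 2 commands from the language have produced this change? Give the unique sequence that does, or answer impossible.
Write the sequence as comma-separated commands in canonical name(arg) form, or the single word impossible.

extend(1), extend(1)

begin: [θ0=90°, θ1=0°, e=1]
1. extend(1) → [θ0=90°, θ1=0°, e=2]
2. extend(1) → [θ0=90°, θ1=0°, e=3]
uniquely the one of 16 2-step routes that fits.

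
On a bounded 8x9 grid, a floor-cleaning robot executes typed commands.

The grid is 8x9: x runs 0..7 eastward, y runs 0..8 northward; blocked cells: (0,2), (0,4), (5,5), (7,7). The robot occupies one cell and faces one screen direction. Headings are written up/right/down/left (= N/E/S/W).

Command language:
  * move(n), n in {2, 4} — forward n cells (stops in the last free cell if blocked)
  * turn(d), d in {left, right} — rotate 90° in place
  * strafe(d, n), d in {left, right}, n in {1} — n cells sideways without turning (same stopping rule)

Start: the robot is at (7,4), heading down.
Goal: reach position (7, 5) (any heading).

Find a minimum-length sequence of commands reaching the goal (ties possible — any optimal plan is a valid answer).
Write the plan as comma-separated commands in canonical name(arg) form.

turn(right), strafe(right, 1)

initial: at (7,4), heading down
1. turn(right) → at (7,4), heading left
2. strafe(right, 1) → at (7,5), heading left
nothing shorter than 2 reaches the goal.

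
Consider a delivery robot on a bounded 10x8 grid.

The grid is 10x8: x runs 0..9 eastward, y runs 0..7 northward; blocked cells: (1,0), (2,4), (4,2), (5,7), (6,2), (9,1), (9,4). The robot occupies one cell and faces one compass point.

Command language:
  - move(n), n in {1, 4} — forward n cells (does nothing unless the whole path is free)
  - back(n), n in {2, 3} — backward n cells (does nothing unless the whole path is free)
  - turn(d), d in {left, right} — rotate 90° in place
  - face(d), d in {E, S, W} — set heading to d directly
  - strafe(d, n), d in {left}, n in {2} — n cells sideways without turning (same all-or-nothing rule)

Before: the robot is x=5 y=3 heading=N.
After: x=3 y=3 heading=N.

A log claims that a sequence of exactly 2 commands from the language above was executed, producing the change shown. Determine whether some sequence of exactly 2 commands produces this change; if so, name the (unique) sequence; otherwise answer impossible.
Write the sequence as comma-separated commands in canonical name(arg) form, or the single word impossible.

key: move(4) would hit the blocked cell at (5,7), so it does nothing
start: x=5 y=3 heading=N
[1] after move(4): x=5 y=3 heading=N
[2] after strafe(left, 2): x=3 y=3 heading=N
uniquely the one of 100 2-step routes that fits.

move(4), strafe(left, 2)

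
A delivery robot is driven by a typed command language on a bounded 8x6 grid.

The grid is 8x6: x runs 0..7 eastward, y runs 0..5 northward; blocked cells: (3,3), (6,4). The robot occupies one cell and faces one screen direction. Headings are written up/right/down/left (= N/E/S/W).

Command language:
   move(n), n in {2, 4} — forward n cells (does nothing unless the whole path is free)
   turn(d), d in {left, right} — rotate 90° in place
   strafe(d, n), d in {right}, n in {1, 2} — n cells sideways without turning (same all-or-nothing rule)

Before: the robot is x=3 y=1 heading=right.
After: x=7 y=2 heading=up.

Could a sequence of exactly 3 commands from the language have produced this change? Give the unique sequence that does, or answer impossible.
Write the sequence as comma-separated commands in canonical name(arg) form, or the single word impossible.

impossible

checked all 3-command options: none fits.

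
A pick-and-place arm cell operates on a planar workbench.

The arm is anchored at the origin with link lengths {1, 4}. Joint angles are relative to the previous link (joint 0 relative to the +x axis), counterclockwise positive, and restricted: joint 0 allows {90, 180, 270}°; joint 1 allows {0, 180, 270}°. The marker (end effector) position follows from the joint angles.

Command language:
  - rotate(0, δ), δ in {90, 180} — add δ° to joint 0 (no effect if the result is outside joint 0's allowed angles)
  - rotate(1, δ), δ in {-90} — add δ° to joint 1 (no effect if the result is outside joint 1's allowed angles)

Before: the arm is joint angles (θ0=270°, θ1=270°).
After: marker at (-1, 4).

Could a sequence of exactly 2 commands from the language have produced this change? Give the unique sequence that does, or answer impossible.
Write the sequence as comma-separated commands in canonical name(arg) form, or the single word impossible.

key: order matters: swapping rotate(0, 180) and rotate(0, 90) lands elsewhere
start: joint angles (θ0=270°, θ1=270°)
step 1 (rotate(0, 180)): joint angles (θ0=90°, θ1=270°)
step 2 (rotate(0, 90)): joint angles (θ0=180°, θ1=270°)
no rival 2-sequence matches.

rotate(0, 180), rotate(0, 90)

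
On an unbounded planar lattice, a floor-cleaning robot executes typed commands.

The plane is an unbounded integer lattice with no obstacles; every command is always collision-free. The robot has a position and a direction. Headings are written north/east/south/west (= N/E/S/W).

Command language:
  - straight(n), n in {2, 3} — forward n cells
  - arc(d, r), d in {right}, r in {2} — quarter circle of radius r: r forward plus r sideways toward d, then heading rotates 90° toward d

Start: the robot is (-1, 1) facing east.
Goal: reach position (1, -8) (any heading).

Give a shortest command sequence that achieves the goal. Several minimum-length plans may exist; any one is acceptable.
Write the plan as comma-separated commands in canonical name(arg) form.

start: (-1, 1) facing east
t=1 arc(right, 2) ⇒ (1, -1) facing south
t=2 straight(2) ⇒ (1, -3) facing south
t=3 straight(2) ⇒ (1, -5) facing south
t=4 straight(3) ⇒ (1, -8) facing south
minimal: 4 command(s), checked below 4.

arc(right, 2), straight(2), straight(2), straight(3)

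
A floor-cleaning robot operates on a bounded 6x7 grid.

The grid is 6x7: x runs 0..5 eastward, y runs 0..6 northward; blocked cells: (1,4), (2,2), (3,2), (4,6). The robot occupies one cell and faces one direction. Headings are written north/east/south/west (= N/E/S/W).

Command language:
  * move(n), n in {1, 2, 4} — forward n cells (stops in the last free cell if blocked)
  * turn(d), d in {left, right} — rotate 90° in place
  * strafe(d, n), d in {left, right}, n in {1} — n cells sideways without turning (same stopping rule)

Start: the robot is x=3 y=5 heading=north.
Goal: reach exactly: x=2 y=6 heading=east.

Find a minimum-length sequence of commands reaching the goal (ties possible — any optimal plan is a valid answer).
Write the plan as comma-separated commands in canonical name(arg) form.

strafe(left, 1), turn(right), strafe(left, 1)

from: x=3 y=5 heading=north
1. strafe(left, 1) → x=2 y=5 heading=north
2. turn(right) → x=2 y=5 heading=east
3. strafe(left, 1) → x=2 y=6 heading=east
no 2-step plan works, so 3 is optimal.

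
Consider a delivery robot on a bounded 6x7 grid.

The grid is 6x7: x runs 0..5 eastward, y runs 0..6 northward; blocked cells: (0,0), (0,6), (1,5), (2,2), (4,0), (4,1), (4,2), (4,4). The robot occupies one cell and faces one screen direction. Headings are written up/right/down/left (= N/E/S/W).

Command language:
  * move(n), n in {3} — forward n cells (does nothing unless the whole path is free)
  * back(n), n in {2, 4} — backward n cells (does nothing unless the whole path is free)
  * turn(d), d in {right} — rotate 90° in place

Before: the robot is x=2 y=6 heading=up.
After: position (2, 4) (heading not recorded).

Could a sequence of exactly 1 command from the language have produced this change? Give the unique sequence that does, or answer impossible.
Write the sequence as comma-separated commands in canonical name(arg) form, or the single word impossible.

back(2)

start: x=2 y=6 heading=up
t=1 back(2) ⇒ x=2 y=4 heading=up
uniquely the one of 4 1-step routes that fits.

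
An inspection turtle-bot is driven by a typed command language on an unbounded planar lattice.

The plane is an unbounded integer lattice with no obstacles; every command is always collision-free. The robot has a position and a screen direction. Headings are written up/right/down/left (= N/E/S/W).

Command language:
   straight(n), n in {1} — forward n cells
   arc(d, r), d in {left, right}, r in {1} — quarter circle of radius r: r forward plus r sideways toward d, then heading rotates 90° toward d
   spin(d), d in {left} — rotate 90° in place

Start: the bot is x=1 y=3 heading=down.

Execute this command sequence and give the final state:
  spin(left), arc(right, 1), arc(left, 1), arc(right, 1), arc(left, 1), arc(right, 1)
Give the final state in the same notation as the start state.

x=6 y=-2 heading=down

begin: x=1 y=3 heading=down
step 1 (spin(left)): x=1 y=3 heading=right
step 2 (arc(right, 1)): x=2 y=2 heading=down
step 3 (arc(left, 1)): x=3 y=1 heading=right
step 4 (arc(right, 1)): x=4 y=0 heading=down
step 5 (arc(left, 1)): x=5 y=-1 heading=right
step 6 (arc(right, 1)): x=6 y=-2 heading=down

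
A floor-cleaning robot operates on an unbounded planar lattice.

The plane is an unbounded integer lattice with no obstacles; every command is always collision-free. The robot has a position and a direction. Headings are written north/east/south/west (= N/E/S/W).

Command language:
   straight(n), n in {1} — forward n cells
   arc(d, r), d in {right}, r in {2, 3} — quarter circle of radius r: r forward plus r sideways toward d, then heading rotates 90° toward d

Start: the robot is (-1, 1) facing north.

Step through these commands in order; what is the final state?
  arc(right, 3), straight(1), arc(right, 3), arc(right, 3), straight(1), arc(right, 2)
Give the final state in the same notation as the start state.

t0: (-1, 1) facing north
t=1 arc(right, 3) ⇒ (2, 4) facing east
t=2 straight(1) ⇒ (3, 4) facing east
t=3 arc(right, 3) ⇒ (6, 1) facing south
t=4 arc(right, 3) ⇒ (3, -2) facing west
t=5 straight(1) ⇒ (2, -2) facing west
t=6 arc(right, 2) ⇒ (0, 0) facing north

(0, 0) facing north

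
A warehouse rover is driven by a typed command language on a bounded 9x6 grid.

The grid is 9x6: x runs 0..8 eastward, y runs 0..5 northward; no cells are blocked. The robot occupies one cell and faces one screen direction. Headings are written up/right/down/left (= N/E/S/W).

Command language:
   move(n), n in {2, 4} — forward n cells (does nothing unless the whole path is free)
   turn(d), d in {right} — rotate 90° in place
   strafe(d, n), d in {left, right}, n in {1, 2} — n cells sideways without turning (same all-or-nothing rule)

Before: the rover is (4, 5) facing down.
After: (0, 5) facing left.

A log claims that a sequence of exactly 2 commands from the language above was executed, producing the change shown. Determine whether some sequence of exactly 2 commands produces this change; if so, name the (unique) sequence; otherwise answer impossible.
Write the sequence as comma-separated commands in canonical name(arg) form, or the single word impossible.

key: running move(4) before turn(right) would end elsewhere — order is forced
from: (4, 5) facing down
[1] after turn(right): (4, 5) facing left
[2] after move(4): (0, 5) facing left
uniquely the one of 49 2-step routes that fits.

turn(right), move(4)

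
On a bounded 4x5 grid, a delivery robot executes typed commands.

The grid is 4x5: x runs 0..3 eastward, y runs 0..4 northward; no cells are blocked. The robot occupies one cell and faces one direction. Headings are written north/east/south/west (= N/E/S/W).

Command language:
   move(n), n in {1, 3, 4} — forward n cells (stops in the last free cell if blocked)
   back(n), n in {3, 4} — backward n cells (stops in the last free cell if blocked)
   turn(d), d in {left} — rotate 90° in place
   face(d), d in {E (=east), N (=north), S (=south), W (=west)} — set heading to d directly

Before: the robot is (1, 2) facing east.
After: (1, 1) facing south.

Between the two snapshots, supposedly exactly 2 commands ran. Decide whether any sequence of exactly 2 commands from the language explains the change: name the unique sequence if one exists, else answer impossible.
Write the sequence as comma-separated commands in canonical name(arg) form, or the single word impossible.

key: cell and facing (now S) both changed — the 2 commands mix motion and turning
start: (1, 2) facing east
[1] after face(S): (1, 2) facing south
[2] after move(1): (1, 1) facing south
all 100 alternatives checked — unique.

face(S), move(1)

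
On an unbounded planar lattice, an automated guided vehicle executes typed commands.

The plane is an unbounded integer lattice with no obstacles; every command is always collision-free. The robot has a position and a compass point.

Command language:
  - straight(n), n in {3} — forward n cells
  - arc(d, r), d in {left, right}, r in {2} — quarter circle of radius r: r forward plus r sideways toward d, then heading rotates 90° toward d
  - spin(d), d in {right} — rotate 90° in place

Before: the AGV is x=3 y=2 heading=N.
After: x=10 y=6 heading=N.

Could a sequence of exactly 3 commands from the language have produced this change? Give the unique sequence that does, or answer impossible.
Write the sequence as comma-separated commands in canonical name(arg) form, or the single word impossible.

key: running arc(left, 2) before arc(right, 2) would end elsewhere — order is forced
initial: x=3 y=2 heading=N
1. arc(right, 2) → x=5 y=4 heading=E
2. straight(3) → x=8 y=4 heading=E
3. arc(left, 2) → x=10 y=6 heading=N
no other 3-command option fits: unique.

arc(right, 2), straight(3), arc(left, 2)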